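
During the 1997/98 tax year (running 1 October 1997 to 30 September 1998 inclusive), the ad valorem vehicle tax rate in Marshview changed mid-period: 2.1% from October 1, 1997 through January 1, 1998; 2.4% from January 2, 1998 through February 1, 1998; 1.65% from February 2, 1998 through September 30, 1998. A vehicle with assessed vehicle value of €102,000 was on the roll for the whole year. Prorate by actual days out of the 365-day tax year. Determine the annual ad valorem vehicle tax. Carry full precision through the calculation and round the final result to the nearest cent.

€1,864.92

October 1, 1997 – January 1, 1998: 93 days at 2.1% → €102,000 × 2.1% × 93/365 = €545.7699
January 2 – February 1, 1998: 31 days at 2.4% → €102,000 × 2.4% × 31/365 = €207.9123
February 2 – September 30, 1998: 241 days at 1.65% → €102,000 × 1.65% × 241/365 = €1,111.2411
Total = €1,864.9233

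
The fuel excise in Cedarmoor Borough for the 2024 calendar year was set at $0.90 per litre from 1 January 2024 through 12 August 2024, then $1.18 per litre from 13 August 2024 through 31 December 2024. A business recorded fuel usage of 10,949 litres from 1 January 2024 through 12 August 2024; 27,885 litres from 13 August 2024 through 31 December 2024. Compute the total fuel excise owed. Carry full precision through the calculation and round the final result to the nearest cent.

$42758.40

1 January – 12 August 2024: 10,949 litres at $0.90/litre → $9854.10
13 August – 31 December 2024: 27,885 litres at $1.18/litre → $32904.30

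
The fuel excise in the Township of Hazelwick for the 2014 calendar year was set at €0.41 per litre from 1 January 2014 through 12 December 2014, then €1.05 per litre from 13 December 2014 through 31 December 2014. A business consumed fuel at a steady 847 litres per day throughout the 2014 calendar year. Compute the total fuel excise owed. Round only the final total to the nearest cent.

1 January – 12 December 2014: 346 days × 847 litres/day = 293,062 litres at €0.41/litre → €120,155.42
13 December – 31 December 2014: 19 days × 847 litres/day = 16,093 litres at €1.05/litre → €16,897.65

€137,053.07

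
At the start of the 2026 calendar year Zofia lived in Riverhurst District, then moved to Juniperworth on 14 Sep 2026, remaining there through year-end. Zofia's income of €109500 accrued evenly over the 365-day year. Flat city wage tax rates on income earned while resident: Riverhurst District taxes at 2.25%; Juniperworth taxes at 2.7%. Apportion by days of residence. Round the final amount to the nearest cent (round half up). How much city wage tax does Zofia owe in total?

€2610.90

Riverhurst District, 1 Jan – 13 Sep 2026: 256 days → €109500 × 2.25% × 256/365 = €1728.0000
Juniperworth, 14 Sep – 31 Dec 2026: 109 days → €109500 × 2.7% × 109/365 = €882.9000
Total = €2610.9000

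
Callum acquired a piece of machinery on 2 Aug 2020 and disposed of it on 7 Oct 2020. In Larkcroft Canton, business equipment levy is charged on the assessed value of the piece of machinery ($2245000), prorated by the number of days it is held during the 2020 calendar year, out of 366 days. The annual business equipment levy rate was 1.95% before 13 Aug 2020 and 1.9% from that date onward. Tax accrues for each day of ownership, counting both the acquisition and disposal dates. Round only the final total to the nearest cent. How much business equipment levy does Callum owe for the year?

$7842.17

2 Aug – 12 Aug 2020: 11 days at 1.95% → $2245000 × 1.95% × 11/366 = $1315.7172
13 Aug – 7 Oct 2020: 56 days at 1.9% → $2245000 × 1.9% × 56/366 = $6526.4481
Total = $7842.1653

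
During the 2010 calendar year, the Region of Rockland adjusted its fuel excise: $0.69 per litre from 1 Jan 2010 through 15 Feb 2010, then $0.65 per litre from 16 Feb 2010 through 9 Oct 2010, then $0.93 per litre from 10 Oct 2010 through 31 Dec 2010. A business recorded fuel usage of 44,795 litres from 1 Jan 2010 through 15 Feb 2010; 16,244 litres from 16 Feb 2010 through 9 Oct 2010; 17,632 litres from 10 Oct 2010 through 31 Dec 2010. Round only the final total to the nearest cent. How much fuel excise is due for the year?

$57864.91

1 Jan – 15 Feb 2010: 44,795 litres at $0.69/litre → $30908.55
16 Feb – 9 Oct 2010: 16,244 litres at $0.65/litre → $10558.60
10 Oct – 31 Dec 2010: 17,632 litres at $0.93/litre → $16397.76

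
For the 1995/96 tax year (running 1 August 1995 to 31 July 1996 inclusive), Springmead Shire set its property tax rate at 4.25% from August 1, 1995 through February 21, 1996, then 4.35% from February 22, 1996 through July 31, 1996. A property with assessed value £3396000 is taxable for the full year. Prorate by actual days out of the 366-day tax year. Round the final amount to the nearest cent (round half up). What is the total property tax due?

August 1, 1995 – February 21, 1996: 205 days at 4.25% → £3396000 × 4.25% × 205/366 = £80840.5738
February 22 – July 31, 1996: 161 days at 4.35% → £3396000 × 4.35% × 161/366 = £64983.2951
Total = £145823.8689

£145823.87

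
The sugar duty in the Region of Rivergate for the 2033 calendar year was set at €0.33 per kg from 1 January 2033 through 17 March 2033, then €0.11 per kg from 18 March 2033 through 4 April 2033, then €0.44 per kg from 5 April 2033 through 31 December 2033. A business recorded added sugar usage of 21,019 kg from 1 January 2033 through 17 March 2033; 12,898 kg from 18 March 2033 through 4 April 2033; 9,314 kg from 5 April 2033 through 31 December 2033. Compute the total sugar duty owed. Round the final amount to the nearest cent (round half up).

€12453.21

1 January – 17 March 2033: 21,019 kg at €0.33/kg → €6936.27
18 March – 4 April 2033: 12,898 kg at €0.11/kg → €1418.78
5 April – 31 December 2033: 9,314 kg at €0.44/kg → €4098.16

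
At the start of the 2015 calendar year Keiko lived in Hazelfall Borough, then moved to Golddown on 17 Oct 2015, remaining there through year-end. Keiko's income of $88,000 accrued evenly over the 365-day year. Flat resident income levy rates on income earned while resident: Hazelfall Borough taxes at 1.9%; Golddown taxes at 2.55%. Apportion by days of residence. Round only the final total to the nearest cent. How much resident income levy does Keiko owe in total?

$1,791.10

Hazelfall Borough, 1 Jan – 16 Oct 2015: 289 days → $88,000 × 1.9% × 289/365 = $1,323.8575
Golddown, 17 Oct – 31 Dec 2015: 76 days → $88,000 × 2.55% × 76/365 = $467.2438
Total = $1,791.1014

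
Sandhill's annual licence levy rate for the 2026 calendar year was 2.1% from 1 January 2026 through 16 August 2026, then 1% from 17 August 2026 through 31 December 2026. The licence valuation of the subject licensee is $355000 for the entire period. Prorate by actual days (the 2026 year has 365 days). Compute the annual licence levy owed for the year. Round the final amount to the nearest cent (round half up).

1 January – 16 August 2026: 228 days at 2.1% → $355000 × 2.1% × 228/365 = $4656.8219
17 August – 31 December 2026: 137 days at 1% → $355000 × 1% × 137/365 = $1332.4658
Total = $5989.2877

$5989.29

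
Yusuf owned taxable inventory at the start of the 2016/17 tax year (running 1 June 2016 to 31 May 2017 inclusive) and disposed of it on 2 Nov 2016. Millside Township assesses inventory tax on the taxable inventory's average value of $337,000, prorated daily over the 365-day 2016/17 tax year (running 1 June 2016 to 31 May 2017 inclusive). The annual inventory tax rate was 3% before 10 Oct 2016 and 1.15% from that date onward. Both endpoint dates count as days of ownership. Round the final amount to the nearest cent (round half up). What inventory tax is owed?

1 Jun – 9 Oct 2016: 131 days at 3% → $337,000 × 3% × 131/365 = $3,628.5205
10 Oct – 2 Nov 2016: 24 days at 1.15% → $337,000 × 1.15% × 24/365 = $254.8274
Total = $3,883.3479

$3,883.35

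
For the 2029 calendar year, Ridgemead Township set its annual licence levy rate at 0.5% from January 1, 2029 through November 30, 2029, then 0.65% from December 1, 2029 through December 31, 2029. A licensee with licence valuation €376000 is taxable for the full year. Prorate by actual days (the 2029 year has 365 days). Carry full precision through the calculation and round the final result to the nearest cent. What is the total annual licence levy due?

January 1 – November 30, 2029: 334 days at 0.5% → €376000 × 0.5% × 334/365 = €1720.3288
December 1 – December 31, 2029: 31 days at 0.65% → €376000 × 0.65% × 31/365 = €207.5726
Total = €1927.9014

€1927.90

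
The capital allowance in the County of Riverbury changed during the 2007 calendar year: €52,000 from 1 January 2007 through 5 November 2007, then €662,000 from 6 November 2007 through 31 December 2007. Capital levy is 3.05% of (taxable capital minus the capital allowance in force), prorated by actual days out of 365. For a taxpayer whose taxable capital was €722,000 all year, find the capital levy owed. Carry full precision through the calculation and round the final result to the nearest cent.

€17,580.53

1 January – 5 November 2007: 309 days, exemption €52,000 → (€722,000 − €52,000) × 3.05% × 309/365 = €17,299.7671
6 November – 31 December 2007: 56 days, exemption €662,000 → (€722,000 − €662,000) × 3.05% × 56/365 = €280.7671
Total = €17,580.5342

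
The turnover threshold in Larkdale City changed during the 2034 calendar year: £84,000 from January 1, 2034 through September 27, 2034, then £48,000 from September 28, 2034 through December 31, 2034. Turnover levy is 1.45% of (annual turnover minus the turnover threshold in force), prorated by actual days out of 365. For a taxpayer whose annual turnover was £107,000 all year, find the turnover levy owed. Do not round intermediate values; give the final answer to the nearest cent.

£469.36

January 1 – September 27, 2034: 270 days, exemption £84,000 → (£107,000 − £84,000) × 1.45% × 270/365 = £246.6986
September 28 – December 31, 2034: 95 days, exemption £48,000 → (£107,000 − £48,000) × 1.45% × 95/365 = £222.6644
Total = £469.3630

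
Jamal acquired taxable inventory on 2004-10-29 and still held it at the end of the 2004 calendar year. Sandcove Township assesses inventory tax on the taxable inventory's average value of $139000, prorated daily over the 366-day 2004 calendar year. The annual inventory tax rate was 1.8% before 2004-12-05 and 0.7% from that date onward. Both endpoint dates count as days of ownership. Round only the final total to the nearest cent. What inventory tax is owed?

2004-10-29 to 2004-12-04: 37 days at 1.8% → $139000 × 1.8% × 37/366 = $252.9344
2004-12-05 to 2004-12-31: 27 days at 0.7% → $139000 × 0.7% × 27/366 = $71.7787
Total = $324.7131

$324.71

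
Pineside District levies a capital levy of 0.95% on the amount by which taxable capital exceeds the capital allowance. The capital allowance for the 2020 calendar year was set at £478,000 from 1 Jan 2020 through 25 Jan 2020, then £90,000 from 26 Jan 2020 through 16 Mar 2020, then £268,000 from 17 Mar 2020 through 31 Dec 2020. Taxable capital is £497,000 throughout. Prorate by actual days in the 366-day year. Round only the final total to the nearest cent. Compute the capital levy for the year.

1 Jan – 25 Jan 2020: 25 days, exemption £478,000 → (£497,000 − £478,000) × 0.95% × 25/366 = £12.3292
26 Jan – 16 Mar 2020: 51 days, exemption £90,000 → (£497,000 − £90,000) × 0.95% × 51/366 = £538.7746
17 Mar – 31 Dec 2020: 290 days, exemption £268,000 → (£497,000 − £268,000) × 0.95% × 290/366 = £1,723.7568
Total = £2,274.8607

£2,274.86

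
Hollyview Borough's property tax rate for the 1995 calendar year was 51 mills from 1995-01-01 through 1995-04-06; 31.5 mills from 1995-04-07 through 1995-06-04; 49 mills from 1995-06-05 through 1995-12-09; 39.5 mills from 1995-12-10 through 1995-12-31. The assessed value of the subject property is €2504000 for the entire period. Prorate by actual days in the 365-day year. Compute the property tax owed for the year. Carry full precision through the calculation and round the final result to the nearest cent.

1995-01-01 to 1995-04-06: 96 days at 51 mills → €2504000 × 5.1% × 96/365 = €33587.9014
1995-04-07 to 1995-06-04: 59 days at 31.5 mills → €2504000 × 3.15% × 59/365 = €12749.8192
1995-06-05 to 1995-12-09: 188 days at 49 mills → €2504000 × 4.9% × 188/365 = €63196.8438
1995-12-10 to 1995-12-31: 22 days at 39.5 mills → €2504000 × 3.95% × 22/365 = €5961.5781
Total = €115496.1425

€115496.14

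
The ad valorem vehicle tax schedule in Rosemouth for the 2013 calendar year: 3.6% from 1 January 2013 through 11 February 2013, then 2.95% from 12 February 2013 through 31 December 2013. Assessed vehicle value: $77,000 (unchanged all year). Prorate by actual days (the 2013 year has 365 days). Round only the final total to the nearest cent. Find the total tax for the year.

$2,329.09

1 January – 11 February 2013: 42 days at 3.6% → $77,000 × 3.6% × 42/365 = $318.9699
12 February – 31 December 2013: 323 days at 2.95% → $77,000 × 2.95% × 323/365 = $2,010.1219
Total = $2,329.0918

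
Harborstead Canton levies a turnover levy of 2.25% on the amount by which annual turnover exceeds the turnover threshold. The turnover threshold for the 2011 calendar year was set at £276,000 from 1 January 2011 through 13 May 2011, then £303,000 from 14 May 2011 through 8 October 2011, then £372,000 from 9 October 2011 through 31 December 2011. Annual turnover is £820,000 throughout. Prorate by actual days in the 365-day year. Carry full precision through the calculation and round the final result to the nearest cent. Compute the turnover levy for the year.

£11,496.58

1 January – 13 May 2011: 133 days, exemption £276,000 → (£820,000 − £276,000) × 2.25% × 133/365 = £4,460.0548
14 May – 8 October 2011: 148 days, exemption £303,000 → (£820,000 − £303,000) × 2.25% × 148/365 = £4,716.7397
9 October – 31 December 2011: 84 days, exemption £372,000 → (£820,000 − £372,000) × 2.25% × 84/365 = £2,319.7808
Total = £11,496.5753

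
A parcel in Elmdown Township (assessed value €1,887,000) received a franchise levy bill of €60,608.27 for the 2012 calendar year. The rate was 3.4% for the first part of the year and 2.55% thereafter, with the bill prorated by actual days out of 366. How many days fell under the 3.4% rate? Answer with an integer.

Let d = days at the first rate; then 366 − d days at the second rate.
€1,887,000 × [3.4%·d + 2.55%·(366−d)] / 366 = €60,608.27
Solving gives d = 285, so the new rate took effect on 12 Oct 2012.

285 days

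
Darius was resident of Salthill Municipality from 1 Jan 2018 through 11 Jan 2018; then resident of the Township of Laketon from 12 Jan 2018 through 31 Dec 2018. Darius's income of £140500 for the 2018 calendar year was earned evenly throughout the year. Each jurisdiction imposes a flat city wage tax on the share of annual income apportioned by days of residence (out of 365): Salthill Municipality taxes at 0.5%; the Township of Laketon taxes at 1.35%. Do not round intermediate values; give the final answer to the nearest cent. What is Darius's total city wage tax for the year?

£1860.76

Salthill Municipality, 1 Jan – 11 Jan 2018: 11 days → £140500 × 0.5% × 11/365 = £21.1712
The Township of Laketon, 12 Jan – 31 Dec 2018: 354 days → £140500 × 1.35% × 354/365 = £1839.5877
Total = £1860.7589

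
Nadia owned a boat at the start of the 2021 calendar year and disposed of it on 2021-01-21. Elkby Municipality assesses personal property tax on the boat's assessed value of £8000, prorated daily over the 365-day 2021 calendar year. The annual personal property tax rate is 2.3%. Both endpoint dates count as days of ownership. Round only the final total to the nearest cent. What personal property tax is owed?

£10.59

Days held (2021-01-01 to 2021-01-21): 21 out of 365
Tax = £8000 × 2.3% × 21/365 = £10.5863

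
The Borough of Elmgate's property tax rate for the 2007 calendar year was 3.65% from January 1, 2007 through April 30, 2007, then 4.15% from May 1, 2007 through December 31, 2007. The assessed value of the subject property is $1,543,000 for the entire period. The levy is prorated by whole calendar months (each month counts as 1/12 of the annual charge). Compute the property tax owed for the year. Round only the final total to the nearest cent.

January 1 – April 30, 2007: 4 months at 3.65% → $1,543,000 × 3.65% × 4/12 = $18,773.1667
May 1 – December 31, 2007: 8 months at 4.15% → $1,543,000 × 4.15% × 8/12 = $42,689.6667
Total = $61,462.8333

$61,462.83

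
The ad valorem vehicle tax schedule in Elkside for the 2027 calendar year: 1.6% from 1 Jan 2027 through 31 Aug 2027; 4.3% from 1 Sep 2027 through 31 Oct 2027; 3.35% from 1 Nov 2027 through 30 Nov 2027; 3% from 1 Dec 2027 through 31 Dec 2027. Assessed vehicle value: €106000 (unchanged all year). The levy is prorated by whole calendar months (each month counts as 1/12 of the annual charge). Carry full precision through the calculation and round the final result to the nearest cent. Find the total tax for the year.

€2451.25

1 Jan – 31 Aug 2027: 8 months at 1.6% → €106000 × 1.6% × 8/12 = €1130.6667
1 Sep – 31 Oct 2027: 2 months at 4.3% → €106000 × 4.3% × 2/12 = €759.6667
1 Nov – 30 Nov 2027: 1 month at 3.35% → €106000 × 3.35% × 1/12 = €295.9167
1 Dec – 31 Dec 2027: 1 month at 3% → €106000 × 3% × 1/12 = €265.0000
Total = €2451.2500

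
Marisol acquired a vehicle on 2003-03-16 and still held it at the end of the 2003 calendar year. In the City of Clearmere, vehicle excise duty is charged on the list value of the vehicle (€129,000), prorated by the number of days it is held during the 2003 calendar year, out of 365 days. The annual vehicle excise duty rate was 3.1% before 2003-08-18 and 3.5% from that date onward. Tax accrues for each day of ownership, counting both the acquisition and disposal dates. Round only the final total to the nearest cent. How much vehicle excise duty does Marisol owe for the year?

2003-03-16 to 2003-08-17: 155 days at 3.1% → €129,000 × 3.1% × 155/365 = €1,698.2055
2003-08-18 to 2003-12-31: 136 days at 3.5% → €129,000 × 3.5% × 136/365 = €1,682.3014
Total = €3,380.5068

€3,380.51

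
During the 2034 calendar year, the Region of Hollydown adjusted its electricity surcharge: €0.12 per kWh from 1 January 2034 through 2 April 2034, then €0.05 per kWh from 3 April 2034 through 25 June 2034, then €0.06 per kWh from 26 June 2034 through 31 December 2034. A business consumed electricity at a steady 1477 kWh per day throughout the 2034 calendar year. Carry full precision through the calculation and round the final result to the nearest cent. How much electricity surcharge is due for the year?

€39,258.66

1 January – 2 April 2034: 92 days × 1477 kWh/day = 135,884 kWh at €0.12/kWh → €16,306.08
3 April – 25 June 2034: 84 days × 1477 kWh/day = 124,068 kWh at €0.05/kWh → €6,203.40
26 June – 31 December 2034: 189 days × 1477 kWh/day = 279,153 kWh at €0.06/kWh → €16,749.18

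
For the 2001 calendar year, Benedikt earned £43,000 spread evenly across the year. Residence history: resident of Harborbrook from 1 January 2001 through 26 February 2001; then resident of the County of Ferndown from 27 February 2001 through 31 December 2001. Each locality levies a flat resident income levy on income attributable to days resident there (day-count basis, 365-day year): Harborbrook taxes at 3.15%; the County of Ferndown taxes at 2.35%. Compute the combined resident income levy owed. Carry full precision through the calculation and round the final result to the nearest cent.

Harborbrook, 1 January – 26 February 2001: 57 days → £43,000 × 3.15% × 57/365 = £211.5247
The County of Ferndown, 27 February – 31 December 2001: 308 days → £43,000 × 2.35% × 308/365 = £852.6959
Total = £1,064.2205

£1,064.22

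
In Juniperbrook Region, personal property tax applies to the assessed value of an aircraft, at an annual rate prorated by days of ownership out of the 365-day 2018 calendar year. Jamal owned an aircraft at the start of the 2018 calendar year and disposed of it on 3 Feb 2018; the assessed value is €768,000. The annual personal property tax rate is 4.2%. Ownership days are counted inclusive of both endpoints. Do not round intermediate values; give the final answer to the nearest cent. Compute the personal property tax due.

€3,004.67

Days held (1 Jan – 3 Feb 2018): 34 out of 365
Tax = €768,000 × 4.2% × 34/365 = €3,004.6685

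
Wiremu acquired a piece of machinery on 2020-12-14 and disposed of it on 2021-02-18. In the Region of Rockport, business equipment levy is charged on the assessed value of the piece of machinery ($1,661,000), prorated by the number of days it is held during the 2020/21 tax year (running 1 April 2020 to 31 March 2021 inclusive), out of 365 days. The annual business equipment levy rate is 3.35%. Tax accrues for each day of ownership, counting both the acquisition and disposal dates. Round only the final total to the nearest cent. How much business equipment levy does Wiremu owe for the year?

Days held (2020-12-14 to 2021-02-18): 67 out of 365
Tax = $1,661,000 × 3.35% × 67/365 = $10,214.0123

$10,214.01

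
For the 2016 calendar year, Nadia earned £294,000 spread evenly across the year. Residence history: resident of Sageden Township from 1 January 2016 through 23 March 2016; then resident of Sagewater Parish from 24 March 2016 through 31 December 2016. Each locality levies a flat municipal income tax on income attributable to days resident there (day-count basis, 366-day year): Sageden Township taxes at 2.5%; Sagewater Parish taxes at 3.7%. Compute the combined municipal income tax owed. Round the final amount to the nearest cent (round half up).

Sageden Township, 1 January – 23 March 2016: 83 days → £294,000 × 2.5% × 83/366 = £1,666.8033
Sagewater Parish, 24 March – 31 December 2016: 283 days → £294,000 × 3.7% × 283/366 = £8,411.1311
Total = £10,077.9344

£10,077.93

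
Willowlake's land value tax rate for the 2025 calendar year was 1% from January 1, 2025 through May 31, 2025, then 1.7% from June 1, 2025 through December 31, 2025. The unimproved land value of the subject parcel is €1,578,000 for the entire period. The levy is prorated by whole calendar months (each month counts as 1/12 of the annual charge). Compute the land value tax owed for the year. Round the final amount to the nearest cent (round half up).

€22,223.50

January 1 – May 31, 2025: 5 months at 1% → €1,578,000 × 1% × 5/12 = €6,575.0000
June 1 – December 31, 2025: 7 months at 1.7% → €1,578,000 × 1.7% × 7/12 = €15,648.5000
Total = €22,223.5000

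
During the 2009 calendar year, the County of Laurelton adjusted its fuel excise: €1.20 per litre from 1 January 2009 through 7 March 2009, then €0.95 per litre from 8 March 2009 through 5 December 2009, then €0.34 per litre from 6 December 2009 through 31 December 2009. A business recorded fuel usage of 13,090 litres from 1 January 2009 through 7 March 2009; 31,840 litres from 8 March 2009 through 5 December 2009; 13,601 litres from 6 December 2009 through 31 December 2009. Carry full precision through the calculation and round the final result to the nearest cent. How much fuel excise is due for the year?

€50,580.34

1 January – 7 March 2009: 13,090 litres at €1.20/litre → €15,708.00
8 March – 5 December 2009: 31,840 litres at €0.95/litre → €30,248.00
6 December – 31 December 2009: 13,601 litres at €0.34/litre → €4,624.34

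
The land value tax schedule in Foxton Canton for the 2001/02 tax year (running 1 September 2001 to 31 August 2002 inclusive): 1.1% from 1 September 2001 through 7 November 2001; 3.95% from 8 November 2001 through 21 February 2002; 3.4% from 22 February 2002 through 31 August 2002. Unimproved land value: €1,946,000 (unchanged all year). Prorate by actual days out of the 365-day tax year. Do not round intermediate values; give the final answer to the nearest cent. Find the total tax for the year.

1 September – 7 November 2001: 68 days at 1.1% → €1,946,000 × 1.1% × 68/365 = €3,987.9671
8 November 2001 – 21 February 2002: 106 days at 3.95% → €1,946,000 × 3.95% × 106/365 = €22,323.0192
22 February – 31 August 2002: 191 days at 3.4% → €1,946,000 × 3.4% × 191/365 = €34,622.8055
Total = €60,933.7918

€60,933.79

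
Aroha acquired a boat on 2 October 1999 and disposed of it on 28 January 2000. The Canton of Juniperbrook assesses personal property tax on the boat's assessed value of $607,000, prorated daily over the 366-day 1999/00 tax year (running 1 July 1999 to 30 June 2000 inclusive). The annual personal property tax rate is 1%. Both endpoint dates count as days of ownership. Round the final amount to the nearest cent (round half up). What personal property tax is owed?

Days held (2 October 1999 – 28 January 2000): 119 out of 366
Tax = $607,000 × 1% × 119/366 = $1,973.5792

$1,973.58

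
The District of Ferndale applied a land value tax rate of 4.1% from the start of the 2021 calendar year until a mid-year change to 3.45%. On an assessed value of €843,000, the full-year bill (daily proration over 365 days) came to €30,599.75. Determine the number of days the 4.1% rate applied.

Let d = days at the first rate; then 365 − d days at the second rate.
€843,000 × [4.1%·d + 3.45%·(365−d)] / 365 = €30,599.75
Solving gives d = 101, so the new rate took effect on 12 April 2021.

101 days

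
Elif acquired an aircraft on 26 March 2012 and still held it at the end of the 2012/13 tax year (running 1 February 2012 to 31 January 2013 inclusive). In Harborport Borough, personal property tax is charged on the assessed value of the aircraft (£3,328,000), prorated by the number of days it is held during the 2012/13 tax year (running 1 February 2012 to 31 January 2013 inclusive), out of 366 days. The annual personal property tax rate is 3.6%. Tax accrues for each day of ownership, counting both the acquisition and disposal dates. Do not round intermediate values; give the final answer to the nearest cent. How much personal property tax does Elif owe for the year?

Days held (26 March 2012 – 31 January 2013): 312 out of 366
Tax = £3,328,000 × 3.6% × 312/366 = £102,131.4098

£102,131.41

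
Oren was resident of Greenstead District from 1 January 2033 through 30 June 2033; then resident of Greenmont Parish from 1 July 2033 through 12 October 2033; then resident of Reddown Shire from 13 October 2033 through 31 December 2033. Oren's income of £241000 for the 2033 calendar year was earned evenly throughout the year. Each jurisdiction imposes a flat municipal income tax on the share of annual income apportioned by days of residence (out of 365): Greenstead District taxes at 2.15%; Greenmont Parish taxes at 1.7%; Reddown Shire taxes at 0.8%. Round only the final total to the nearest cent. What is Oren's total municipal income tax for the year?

£4159.40

Greenstead District, 1 January – 30 June 2033: 181 days → £241000 × 2.15% × 181/365 = £2569.4562
Greenmont Parish, 1 July – 12 October 2033: 104 days → £241000 × 1.7% × 104/365 = £1167.3644
Reddown Shire, 13 October – 31 December 2033: 80 days → £241000 × 0.8% × 80/365 = £422.5753
Total = £4159.3959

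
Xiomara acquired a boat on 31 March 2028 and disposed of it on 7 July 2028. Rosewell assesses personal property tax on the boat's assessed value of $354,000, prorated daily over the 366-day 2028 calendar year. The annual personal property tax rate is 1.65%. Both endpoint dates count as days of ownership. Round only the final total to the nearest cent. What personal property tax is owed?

$1,579.94

Days held (31 March – 7 July 2028): 99 out of 366
Tax = $354,000 × 1.65% × 99/366 = $1,579.9426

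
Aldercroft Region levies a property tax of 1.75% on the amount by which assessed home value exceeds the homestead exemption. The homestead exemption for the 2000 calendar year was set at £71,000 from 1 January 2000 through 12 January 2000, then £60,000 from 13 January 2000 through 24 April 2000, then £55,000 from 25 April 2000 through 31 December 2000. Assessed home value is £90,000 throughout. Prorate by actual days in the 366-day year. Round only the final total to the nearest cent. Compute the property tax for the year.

£578.70

1 January – 12 January 2000: 12 days, exemption £71,000 → (£90,000 − £71,000) × 1.75% × 12/366 = £10.9016
13 January – 24 April 2000: 103 days, exemption £60,000 → (£90,000 − £60,000) × 1.75% × 103/366 = £147.7459
25 April – 31 December 2000: 251 days, exemption £55,000 → (£90,000 − £55,000) × 1.75% × 251/366 = £420.0478
Total = £578.6954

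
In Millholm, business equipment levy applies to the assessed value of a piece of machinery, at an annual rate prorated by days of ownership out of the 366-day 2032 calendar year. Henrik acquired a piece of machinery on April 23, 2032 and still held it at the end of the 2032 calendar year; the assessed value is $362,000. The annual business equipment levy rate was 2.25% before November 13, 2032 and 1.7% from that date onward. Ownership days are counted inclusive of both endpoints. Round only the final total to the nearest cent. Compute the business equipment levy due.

$5,363.73

April 23 – November 12, 2032: 204 days at 2.25% → $362,000 × 2.25% × 204/366 = $4,539.8361
November 13 – December 31, 2032: 49 days at 1.7% → $362,000 × 1.7% × 49/366 = $823.8962
Total = $5,363.7322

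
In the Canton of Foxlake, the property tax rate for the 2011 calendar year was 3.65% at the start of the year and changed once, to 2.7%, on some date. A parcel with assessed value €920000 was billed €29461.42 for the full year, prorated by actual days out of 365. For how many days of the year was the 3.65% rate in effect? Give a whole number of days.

Let d = days at the first rate; then 365 − d days at the second rate.
€920000 × [3.65%·d + 2.7%·(365−d)] / 365 = €29461.42
Solving gives d = 193, so the new rate took effect on 13 July 2011.

193 days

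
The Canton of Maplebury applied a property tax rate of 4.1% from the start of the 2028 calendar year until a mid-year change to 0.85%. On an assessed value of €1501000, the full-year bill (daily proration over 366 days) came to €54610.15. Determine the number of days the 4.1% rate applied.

314 days

Let d = days at the first rate; then 366 − d days at the second rate.
€1501000 × [4.1%·d + 0.85%·(366−d)] / 366 = €54610.15
Solving gives d = 314, so the new rate took effect on 10 November 2028.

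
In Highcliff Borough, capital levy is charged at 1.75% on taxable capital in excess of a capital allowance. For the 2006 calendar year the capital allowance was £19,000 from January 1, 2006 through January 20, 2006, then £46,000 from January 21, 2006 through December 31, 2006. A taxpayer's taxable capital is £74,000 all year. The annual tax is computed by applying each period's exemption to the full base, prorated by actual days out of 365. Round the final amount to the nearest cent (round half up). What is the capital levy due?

£515.89

January 1 – January 20, 2006: 20 days, exemption £19,000 → (£74,000 − £19,000) × 1.75% × 20/365 = £52.7397
January 21 – December 31, 2006: 345 days, exemption £46,000 → (£74,000 − £46,000) × 1.75% × 345/365 = £463.1507
Total = £515.8904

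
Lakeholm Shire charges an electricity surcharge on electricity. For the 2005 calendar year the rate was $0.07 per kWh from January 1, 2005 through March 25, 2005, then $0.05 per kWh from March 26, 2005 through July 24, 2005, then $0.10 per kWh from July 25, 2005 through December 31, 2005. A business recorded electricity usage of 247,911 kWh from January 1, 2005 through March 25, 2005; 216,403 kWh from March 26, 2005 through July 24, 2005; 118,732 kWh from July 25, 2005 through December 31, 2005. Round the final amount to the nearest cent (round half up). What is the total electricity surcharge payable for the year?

January 1 – March 25, 2005: 247,911 kWh at $0.07/kWh → $17,353.77
March 26 – July 24, 2005: 216,403 kWh at $0.05/kWh → $10,820.15
July 25 – December 31, 2005: 118,732 kWh at $0.10/kWh → $11,873.20

$40,047.12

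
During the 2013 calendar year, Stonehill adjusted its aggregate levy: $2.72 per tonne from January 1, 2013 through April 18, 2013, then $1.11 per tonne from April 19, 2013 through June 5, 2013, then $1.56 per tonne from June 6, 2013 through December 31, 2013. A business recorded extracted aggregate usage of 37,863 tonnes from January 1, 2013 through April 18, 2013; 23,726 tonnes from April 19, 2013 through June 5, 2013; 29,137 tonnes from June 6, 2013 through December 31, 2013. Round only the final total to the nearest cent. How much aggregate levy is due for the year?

$174,776.94

January 1 – April 18, 2013: 37,863 tonnes at $2.72/tonne → $102,987.36
April 19 – June 5, 2013: 23,726 tonnes at $1.11/tonne → $26,335.86
June 6 – December 31, 2013: 29,137 tonnes at $1.56/tonne → $45,453.72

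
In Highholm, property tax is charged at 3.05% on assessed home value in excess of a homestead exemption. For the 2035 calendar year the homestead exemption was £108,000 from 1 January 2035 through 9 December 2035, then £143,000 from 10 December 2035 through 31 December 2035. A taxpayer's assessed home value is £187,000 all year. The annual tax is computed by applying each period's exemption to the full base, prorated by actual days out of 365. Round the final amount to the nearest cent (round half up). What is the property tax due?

£2,345.16

1 January – 9 December 2035: 343 days, exemption £108,000 → (£187,000 − £108,000) × 3.05% × 343/365 = £2,264.2699
10 December – 31 December 2035: 22 days, exemption £143,000 → (£187,000 − £143,000) × 3.05% × 22/365 = £80.8877
Total = £2,345.1575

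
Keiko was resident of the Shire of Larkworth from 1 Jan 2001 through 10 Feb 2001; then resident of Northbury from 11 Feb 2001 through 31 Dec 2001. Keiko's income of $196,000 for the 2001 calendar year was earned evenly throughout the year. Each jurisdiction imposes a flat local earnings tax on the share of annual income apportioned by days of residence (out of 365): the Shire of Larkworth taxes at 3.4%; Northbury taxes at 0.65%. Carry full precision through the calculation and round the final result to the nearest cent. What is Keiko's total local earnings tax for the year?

The Shire of Larkworth, 1 Jan – 10 Feb 2001: 41 days → $196,000 × 3.4% × 41/365 = $748.5589
Northbury, 11 Feb – 31 Dec 2001: 324 days → $196,000 × 0.65% × 324/365 = $1,130.8932
Total = $1,879.4521

$1,879.45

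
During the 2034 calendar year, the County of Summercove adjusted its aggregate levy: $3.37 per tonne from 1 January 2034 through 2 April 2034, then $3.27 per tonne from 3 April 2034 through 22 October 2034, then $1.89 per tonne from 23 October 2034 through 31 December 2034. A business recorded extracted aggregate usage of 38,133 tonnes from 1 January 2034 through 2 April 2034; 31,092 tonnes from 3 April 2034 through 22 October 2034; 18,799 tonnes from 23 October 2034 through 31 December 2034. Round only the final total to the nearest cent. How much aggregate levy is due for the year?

1 January – 2 April 2034: 38,133 tonnes at $3.37/tonne → $128508.21
3 April – 22 October 2034: 31,092 tonnes at $3.27/tonne → $101670.84
23 October – 31 December 2034: 18,799 tonnes at $1.89/tonne → $35530.11

$265709.16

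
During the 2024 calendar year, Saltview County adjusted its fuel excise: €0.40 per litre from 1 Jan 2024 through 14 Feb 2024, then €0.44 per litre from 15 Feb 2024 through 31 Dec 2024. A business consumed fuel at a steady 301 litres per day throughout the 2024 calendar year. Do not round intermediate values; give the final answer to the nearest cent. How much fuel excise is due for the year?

€47,931.24

1 Jan – 14 Feb 2024: 45 days × 301 litres/day = 13,545 litres at €0.40/litre → €5,418.00
15 Feb – 31 Dec 2024: 321 days × 301 litres/day = 96,621 litres at €0.44/litre → €42,513.24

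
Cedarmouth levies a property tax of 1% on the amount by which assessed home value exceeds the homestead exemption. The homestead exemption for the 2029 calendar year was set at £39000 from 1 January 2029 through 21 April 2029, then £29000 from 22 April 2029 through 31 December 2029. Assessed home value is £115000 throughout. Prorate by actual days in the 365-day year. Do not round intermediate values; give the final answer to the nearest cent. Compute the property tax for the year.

£829.59

1 January – 21 April 2029: 111 days, exemption £39000 → (£115000 − £39000) × 1% × 111/365 = £231.1233
22 April – 31 December 2029: 254 days, exemption £29000 → (£115000 − £29000) × 1% × 254/365 = £598.4658
Total = £829.5890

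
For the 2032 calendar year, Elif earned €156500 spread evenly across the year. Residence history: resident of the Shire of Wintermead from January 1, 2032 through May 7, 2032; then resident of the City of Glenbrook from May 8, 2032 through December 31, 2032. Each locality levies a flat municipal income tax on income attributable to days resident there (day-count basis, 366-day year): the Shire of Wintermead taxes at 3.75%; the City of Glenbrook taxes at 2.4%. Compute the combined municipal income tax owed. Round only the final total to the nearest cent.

€4494.89

The Shire of Wintermead, January 1 – May 7, 2032: 128 days → €156500 × 3.75% × 128/366 = €2052.4590
The City of Glenbrook, May 8 – December 31, 2032: 238 days → €156500 × 2.4% × 238/366 = €2442.4262
Total = €4494.8852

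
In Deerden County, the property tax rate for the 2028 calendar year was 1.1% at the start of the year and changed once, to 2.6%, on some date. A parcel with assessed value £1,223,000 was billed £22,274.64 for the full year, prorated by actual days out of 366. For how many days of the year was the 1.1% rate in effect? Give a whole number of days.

190 days

Let d = days at the first rate; then 366 − d days at the second rate.
£1,223,000 × [1.1%·d + 2.6%·(366−d)] / 366 = £22,274.64
Solving gives d = 190, so the new rate took effect on July 9, 2028.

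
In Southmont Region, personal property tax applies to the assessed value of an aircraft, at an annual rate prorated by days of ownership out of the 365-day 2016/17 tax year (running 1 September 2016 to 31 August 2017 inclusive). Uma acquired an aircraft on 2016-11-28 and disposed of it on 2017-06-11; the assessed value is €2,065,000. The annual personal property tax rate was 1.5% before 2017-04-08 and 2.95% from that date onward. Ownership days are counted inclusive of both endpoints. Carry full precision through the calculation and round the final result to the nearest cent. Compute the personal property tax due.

€21,965.38

2016-11-28 to 2017-04-07: 131 days at 1.5% → €2,065,000 × 1.5% × 131/365 = €11,117.0548
2017-04-08 to 2017-06-11: 65 days at 2.95% → €2,065,000 × 2.95% × 65/365 = €10,848.3219
Total = €21,965.3767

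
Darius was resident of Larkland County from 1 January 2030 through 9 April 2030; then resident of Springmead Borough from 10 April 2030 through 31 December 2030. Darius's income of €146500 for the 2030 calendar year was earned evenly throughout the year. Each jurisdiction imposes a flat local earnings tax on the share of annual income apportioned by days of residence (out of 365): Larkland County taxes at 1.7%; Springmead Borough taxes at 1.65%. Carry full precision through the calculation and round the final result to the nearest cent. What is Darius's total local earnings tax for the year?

Larkland County, 1 January – 9 April 2030: 99 days → €146500 × 1.7% × 99/365 = €675.5055
Springmead Borough, 10 April – 31 December 2030: 266 days → €146500 × 1.65% × 266/365 = €1761.6123
Total = €2437.1178

€2437.12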